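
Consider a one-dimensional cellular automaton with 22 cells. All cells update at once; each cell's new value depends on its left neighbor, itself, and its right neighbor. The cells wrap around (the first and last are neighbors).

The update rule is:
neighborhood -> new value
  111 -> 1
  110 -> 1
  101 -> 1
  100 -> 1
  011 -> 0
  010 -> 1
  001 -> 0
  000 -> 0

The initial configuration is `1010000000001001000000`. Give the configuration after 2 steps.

0111100000000110110000

step 1: 1111000000001101100000
step 2: 0111100000000110110000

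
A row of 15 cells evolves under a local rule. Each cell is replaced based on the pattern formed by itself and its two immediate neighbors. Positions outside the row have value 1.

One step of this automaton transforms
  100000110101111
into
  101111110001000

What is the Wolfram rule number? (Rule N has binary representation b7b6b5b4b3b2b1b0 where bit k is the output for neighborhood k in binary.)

75

position 12: 111 → 0  (bit 7 = 0)
position 0: 110 → 1  (bit 6 = 1)
position 8: 101 → 0  (bit 5 = 0)
position 1: 100 → 0  (bit 4 = 0)
position 6: 011 → 1  (bit 3 = 1)
position 9: 010 → 0  (bit 2 = 0)
position 5: 001 → 1  (bit 1 = 1)
position 2: 000 → 1  (bit 0 = 1)
bits b7..b0 = 01001011 = 75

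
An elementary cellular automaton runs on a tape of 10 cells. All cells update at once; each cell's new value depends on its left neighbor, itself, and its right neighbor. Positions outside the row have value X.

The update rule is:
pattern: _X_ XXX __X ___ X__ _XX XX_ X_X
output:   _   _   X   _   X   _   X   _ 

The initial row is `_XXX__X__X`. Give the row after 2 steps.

step 1: ___XXX_XX_
step 2: X_X__X__X_

X_X__X__X_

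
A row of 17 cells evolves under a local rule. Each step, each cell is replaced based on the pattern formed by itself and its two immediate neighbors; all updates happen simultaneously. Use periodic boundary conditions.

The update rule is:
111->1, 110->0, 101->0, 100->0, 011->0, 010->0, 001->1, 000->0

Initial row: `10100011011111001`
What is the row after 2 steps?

00001000010100100

00000100001110010
00001000010100100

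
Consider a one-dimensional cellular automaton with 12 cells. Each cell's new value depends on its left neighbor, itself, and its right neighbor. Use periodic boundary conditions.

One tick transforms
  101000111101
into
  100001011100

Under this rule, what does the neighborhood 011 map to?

0

At position 6 the neighborhood is 011; the next row has 0 there.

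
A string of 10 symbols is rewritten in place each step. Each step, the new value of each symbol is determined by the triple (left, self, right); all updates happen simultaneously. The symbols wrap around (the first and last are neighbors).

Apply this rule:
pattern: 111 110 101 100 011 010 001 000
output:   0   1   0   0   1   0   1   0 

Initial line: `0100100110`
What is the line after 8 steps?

1001001110
0010011010
0100111000
1001101000
0011100001
0110100010
1110000100
1010001001

1010001001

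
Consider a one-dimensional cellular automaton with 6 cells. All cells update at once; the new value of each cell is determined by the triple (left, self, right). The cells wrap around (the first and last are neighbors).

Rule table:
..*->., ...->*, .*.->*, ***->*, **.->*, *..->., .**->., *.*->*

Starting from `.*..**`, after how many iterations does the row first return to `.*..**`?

**...*
**.*..
.***..
..**.*
...***
.*..**

6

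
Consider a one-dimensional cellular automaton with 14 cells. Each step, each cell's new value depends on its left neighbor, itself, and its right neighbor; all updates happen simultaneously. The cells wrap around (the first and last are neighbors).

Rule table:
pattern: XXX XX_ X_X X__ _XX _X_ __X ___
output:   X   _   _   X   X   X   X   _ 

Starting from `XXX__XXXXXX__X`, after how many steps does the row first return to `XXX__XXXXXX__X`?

XX_XXXXXXX_XXX
X__XXXXXX__XXX
_XXXXXXX_XXXXX
_XXXXXX__XXXX_
XXXXXX_XXXXX_X
XXXXX__XXXX__X
XXXX_XXXXX_XXX
XXX__XXXX__XXX
XX_XXXXX_XXXXX
X__XXXX__XXXXX
_XXXXX_XXXXXXX
_XXXX__XXXXXX_
XXXX_XXXXXXX_X
XXX__XXXXXX__X

14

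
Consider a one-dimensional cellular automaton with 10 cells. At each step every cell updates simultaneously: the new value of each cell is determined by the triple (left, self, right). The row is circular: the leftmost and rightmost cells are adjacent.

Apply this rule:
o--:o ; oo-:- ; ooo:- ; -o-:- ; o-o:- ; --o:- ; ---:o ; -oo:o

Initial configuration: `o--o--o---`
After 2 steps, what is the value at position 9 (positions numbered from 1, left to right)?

-o--o--oo-
--o--o-o-o
position 9 holds -

-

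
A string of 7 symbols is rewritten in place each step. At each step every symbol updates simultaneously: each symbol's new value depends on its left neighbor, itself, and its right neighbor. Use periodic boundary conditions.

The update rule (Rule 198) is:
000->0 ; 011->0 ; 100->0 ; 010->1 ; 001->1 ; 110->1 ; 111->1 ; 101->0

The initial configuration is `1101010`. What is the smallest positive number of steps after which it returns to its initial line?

0101010
1101010

2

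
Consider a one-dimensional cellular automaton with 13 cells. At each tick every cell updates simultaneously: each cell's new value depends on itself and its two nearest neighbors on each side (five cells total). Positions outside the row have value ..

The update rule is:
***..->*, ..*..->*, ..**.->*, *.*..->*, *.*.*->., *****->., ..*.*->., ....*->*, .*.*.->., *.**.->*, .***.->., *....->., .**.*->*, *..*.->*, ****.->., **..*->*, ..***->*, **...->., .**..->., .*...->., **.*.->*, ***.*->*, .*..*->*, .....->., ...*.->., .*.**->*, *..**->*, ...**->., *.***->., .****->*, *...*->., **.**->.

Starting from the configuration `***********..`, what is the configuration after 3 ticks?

*.....*...*..

tick 1: **........*..
tick 2: *.......*.*..
tick 3: *.....*...*..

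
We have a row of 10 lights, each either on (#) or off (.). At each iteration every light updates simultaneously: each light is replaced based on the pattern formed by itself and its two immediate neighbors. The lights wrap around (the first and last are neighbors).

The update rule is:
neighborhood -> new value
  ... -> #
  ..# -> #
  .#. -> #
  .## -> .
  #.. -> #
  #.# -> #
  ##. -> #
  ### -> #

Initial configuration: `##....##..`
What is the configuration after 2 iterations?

.#####.###
#.#####.##

#.#####.##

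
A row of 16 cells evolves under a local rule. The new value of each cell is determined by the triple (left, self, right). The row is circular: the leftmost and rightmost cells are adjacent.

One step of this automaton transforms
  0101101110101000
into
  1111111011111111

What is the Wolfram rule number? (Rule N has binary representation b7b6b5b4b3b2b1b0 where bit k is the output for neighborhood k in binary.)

127

position 7: 111 → 0  (bit 7 = 0)
position 4: 110 → 1  (bit 6 = 1)
position 2: 101 → 1  (bit 5 = 1)
position 13: 100 → 1  (bit 4 = 1)
position 3: 011 → 1  (bit 3 = 1)
position 1: 010 → 1  (bit 2 = 1)
position 0: 001 → 1  (bit 1 = 1)
position 14: 000 → 1  (bit 0 = 1)
bits b7..b0 = 01111111 = 127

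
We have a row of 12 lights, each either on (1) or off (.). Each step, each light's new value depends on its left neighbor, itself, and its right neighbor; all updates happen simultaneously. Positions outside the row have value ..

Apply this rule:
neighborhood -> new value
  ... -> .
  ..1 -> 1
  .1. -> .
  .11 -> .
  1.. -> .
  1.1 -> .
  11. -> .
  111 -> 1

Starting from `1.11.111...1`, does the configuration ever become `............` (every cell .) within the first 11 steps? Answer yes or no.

......1...1.
.....1...1..
....1...1...
...1...1....
..1...1.....
.1...1......
1...1.......
...1........
..1.........
.1..........
1...........
step 11 is 1..........., still not uniform .

no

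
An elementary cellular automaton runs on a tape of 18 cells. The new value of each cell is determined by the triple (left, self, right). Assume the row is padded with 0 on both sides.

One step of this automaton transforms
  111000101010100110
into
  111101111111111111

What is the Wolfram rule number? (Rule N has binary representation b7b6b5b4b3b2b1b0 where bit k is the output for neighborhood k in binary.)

position 1: 111 → 1  (bit 7 = 1)
position 2: 110 → 1  (bit 6 = 1)
position 7: 101 → 1  (bit 5 = 1)
position 3: 100 → 1  (bit 4 = 1)
position 0: 011 → 1  (bit 3 = 1)
position 6: 010 → 1  (bit 2 = 1)
position 5: 001 → 1  (bit 1 = 1)
position 4: 000 → 0  (bit 0 = 0)
bits b7..b0 = 11111110 = 254

254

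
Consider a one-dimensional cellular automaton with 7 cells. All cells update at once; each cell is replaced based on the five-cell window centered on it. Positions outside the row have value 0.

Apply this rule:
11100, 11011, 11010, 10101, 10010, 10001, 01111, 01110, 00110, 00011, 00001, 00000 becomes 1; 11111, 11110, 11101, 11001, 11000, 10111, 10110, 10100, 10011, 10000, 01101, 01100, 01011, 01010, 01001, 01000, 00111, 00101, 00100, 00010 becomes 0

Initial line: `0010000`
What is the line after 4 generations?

0101000

generation 1: 1000011
generation 2: 0001110
generation 3: 1110110
generation 4: 0101000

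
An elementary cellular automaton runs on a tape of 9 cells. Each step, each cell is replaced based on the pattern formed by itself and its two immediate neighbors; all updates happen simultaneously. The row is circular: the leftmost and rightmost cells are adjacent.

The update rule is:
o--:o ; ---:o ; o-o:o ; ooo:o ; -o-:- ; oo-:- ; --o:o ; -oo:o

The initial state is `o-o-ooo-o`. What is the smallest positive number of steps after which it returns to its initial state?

step 1: -o-ooo-oo
step 2: o-ooo-oo-
step 3: -ooo-oo-o
step 4: ooo-oo-o-
step 5: oo-oo-o-o
step 6: o-oo-o-oo
step 7: -oo-o-ooo
step 8: oo-o-ooo-
step 9: o-o-ooo-o

9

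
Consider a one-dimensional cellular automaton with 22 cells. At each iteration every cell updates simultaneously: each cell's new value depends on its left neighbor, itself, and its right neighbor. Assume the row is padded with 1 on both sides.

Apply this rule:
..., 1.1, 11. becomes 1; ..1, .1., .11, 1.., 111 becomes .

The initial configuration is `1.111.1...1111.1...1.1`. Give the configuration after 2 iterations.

.1...1....11..1......1

11..11..1....11..1..1.
.1...1....11..1......1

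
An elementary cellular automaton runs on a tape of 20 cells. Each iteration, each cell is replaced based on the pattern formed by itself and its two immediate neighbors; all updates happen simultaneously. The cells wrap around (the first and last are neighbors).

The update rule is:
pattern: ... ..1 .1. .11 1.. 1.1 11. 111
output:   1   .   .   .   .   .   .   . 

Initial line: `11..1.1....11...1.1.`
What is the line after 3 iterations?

........11....1.....

iteration 1: ........11....1.....
iteration 2: 1111111....11...1111
iteration 3: ........11....1.....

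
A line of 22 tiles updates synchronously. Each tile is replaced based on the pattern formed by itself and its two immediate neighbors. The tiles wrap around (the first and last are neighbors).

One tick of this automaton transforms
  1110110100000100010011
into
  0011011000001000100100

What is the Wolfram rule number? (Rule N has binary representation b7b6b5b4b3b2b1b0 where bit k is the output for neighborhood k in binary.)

position 0: 111 → 0  (bit 7 = 0)
position 2: 110 → 1  (bit 6 = 1)
position 3: 101 → 1  (bit 5 = 1)
position 8: 100 → 0  (bit 4 = 0)
position 4: 011 → 0  (bit 3 = 0)
position 7: 010 → 0  (bit 2 = 0)
position 12: 001 → 1  (bit 1 = 1)
position 9: 000 → 0  (bit 0 = 0)
bits b7..b0 = 01100010 = 98

98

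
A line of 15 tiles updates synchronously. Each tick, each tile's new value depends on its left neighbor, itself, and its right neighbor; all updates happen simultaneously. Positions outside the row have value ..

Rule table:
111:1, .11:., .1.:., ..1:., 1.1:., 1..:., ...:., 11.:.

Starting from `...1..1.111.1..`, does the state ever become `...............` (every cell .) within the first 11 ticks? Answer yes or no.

tick 1: .........1.....
tick 2: ...............
all cells are . at tick 2

yes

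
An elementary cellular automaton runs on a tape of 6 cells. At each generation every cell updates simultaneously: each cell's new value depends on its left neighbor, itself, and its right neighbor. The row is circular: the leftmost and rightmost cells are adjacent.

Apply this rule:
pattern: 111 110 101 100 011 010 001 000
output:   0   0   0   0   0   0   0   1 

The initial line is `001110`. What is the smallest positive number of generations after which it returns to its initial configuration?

100000
001110

2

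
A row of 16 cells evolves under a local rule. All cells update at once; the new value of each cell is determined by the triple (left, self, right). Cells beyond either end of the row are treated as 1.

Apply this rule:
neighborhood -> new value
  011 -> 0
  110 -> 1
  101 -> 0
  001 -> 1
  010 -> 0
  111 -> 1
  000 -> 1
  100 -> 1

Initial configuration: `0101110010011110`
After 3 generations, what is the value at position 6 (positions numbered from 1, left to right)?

0000111101101110
1111011100100110
1111001111011010
position 6 holds 0

0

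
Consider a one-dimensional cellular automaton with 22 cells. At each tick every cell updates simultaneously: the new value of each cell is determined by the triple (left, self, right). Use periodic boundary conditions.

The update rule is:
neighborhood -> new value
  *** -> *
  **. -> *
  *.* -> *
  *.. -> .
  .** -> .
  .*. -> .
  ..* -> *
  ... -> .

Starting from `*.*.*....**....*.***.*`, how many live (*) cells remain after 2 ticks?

10

**.*....*.*...*.*.***.
.**....*.*...*.*.*.***
count of *: 10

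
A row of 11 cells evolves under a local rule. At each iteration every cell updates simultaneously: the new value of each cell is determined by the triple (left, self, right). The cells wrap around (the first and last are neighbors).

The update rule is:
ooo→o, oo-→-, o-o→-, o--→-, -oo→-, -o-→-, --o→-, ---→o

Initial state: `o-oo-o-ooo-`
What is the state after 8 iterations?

-oooo------

--------o--
ooooooo---o
oooooo--o--
-oooo------
--oo--ooooo
-------ooo-
oooooo--o--  (repeats iteration 3; period 4)
iteration 8: -oooo------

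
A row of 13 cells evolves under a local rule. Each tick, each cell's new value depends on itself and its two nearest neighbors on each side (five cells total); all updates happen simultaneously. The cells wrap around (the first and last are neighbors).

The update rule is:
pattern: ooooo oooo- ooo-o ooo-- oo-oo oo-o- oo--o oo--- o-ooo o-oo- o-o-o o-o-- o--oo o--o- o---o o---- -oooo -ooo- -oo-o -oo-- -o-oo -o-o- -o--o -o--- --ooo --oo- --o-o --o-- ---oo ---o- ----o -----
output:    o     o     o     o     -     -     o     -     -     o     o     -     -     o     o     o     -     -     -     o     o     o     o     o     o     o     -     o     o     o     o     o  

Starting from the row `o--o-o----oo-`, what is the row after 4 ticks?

-oo-o-ooooo--
oo--oo--ooo-o
-oo-ooo-o-o--
oo----o-oo-oo

oo----o-oo-oo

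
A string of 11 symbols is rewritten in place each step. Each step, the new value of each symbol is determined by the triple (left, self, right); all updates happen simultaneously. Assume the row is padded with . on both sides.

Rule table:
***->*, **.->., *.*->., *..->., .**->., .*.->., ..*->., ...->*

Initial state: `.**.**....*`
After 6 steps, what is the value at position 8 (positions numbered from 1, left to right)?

.......**..
******....*
.****..**..
..**......*
*....****..
..**..**..*
position 8 holds *

*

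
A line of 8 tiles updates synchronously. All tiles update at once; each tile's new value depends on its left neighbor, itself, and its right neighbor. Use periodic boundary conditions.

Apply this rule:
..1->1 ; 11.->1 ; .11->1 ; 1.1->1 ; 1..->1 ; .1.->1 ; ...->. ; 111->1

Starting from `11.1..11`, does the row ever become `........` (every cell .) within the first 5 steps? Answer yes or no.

11111111
11111111  (fixed point — unchanged through step 5)
step 5 is 11111111, still not uniform .

no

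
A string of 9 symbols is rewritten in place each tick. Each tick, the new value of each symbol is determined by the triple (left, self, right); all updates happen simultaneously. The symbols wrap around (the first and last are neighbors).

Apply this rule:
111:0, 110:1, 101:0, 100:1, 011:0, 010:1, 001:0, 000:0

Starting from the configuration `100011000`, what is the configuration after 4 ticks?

tick 1: 110001100
tick 2: 011000110
tick 3: 001100011
tick 4: 100110001

100110001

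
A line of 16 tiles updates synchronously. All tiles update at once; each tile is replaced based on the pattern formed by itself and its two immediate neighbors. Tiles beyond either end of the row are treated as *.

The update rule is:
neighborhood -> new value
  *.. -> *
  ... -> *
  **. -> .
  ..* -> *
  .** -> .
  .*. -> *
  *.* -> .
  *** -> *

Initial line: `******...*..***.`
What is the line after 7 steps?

***.*********.**

*****.******.*..
****...****..***
***.***.**.**.**
**...*.........*
*.*************.
...***********..
***.*********.**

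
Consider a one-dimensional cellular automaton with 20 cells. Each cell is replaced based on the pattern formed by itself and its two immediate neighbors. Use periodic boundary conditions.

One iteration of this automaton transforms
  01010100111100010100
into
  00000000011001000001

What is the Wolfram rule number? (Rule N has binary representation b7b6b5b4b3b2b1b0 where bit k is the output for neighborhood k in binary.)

position 9: 111 → 1  (bit 7 = 1)
position 11: 110 → 0  (bit 6 = 0)
position 2: 101 → 0  (bit 5 = 0)
position 6: 100 → 0  (bit 4 = 0)
position 8: 011 → 0  (bit 3 = 0)
position 1: 010 → 0  (bit 2 = 0)
position 0: 001 → 0  (bit 1 = 0)
position 13: 000 → 1  (bit 0 = 1)
bits b7..b0 = 10000001 = 129

129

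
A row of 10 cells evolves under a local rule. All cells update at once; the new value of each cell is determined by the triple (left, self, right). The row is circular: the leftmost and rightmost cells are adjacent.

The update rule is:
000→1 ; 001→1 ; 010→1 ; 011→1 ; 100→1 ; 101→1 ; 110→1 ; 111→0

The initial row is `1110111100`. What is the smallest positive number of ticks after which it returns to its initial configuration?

2

1011100111
1110111100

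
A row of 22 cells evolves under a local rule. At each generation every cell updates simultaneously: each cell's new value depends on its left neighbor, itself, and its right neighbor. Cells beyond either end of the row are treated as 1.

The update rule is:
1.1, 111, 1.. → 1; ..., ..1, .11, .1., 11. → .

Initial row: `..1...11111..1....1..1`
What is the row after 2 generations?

.1..1...1.1.1..1....1.

1..1...111.1..1....1..
.1..1...1.1.1..1....1.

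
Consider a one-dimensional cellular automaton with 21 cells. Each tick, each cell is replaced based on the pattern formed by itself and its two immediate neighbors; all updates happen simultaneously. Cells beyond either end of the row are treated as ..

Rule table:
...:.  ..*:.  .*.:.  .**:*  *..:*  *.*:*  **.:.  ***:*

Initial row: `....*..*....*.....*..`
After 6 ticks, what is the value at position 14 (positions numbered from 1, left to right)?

.....*..*....*.....*.
......*..*....*.....*
.......*..*....*.....
........*..*....*....
.........*..*....*...
..........*..*....*..
position 14 holds *

*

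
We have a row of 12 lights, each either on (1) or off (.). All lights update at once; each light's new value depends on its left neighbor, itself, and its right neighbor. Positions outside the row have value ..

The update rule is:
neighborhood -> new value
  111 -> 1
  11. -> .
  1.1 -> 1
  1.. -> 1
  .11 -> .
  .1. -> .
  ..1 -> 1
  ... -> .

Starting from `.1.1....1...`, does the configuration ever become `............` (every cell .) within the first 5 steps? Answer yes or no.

1.1.1..1.1..
.1.1.11.1.1.
1.1.1..1.1.1
.1.1.11.1.1.  (repeats step 2; period 2)
step 5: 1.1.1..1.1.1
step 5 is 1.1.1..1.1.1, still not uniform .

no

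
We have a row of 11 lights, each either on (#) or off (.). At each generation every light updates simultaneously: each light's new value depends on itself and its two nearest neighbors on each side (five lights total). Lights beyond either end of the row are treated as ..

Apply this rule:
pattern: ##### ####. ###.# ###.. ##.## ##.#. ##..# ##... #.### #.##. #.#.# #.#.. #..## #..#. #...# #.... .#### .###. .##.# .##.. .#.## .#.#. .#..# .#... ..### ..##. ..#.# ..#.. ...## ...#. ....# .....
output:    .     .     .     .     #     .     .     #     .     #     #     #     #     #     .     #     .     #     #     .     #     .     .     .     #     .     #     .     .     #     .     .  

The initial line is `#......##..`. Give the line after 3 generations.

#..#..#....

..#......##
.#..#......
#..#..#....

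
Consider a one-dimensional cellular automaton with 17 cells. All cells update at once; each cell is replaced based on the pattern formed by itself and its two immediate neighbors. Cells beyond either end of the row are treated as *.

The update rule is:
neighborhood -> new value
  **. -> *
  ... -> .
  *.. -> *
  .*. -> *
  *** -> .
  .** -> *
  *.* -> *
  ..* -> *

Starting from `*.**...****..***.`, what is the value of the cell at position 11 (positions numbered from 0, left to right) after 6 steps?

.

*****.**..****.**
....*******..***.
*..**.....****.**
******...**..***.
.....**.******.**
*...*****....***.
position 11 holds .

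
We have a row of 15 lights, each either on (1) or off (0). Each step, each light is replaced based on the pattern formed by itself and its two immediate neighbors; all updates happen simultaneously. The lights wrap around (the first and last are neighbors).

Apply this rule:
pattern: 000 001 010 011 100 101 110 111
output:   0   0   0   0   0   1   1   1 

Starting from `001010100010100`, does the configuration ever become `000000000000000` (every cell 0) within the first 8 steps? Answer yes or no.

yes

step 1: 000101000001000
step 2: 000010000000000
step 3: 000000000000000
all cells are 0 at step 3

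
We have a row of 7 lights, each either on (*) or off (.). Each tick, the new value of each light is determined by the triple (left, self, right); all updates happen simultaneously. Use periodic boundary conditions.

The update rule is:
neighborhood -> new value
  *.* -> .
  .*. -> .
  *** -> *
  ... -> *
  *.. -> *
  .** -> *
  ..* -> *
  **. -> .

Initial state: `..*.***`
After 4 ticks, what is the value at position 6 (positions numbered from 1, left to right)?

**..**.
*.***..
..**.**
***..*.
position 6 holds *

*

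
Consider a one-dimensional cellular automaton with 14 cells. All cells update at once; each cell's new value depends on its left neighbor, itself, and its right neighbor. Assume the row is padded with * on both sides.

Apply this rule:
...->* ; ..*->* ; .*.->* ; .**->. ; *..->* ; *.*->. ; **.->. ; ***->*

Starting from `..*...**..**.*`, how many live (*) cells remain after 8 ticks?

10

******..**....
*****.**..****
****....**.***
***.****....**
**...**.****.*
*.***....**...
...*.****..***
****..**.**.**
count of *: 10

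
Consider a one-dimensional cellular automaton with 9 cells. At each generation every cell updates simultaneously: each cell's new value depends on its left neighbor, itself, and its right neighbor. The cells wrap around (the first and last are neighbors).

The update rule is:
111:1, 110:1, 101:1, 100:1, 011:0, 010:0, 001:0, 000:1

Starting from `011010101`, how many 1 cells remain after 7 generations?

101101010
010110101
101011010
010101101
101010110
010101011
101010101
count of 1: 5

5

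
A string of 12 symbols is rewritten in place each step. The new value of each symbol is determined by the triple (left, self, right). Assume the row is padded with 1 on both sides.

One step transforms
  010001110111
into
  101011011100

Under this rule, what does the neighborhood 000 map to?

0

At position 3 the neighborhood is 000; the next row has 0 there.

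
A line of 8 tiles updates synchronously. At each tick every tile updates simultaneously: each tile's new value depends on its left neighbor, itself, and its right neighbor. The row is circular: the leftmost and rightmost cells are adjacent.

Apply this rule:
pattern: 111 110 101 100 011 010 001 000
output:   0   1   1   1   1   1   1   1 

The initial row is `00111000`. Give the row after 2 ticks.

11101111
00111000

00111000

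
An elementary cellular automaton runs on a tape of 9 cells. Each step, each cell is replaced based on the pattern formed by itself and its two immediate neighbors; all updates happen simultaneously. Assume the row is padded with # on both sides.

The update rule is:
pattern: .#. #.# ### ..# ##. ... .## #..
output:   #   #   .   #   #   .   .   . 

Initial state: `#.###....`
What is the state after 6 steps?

##..##.#.

##..#...#
.#.##..#.
###.#.###
..####...
.#...#..#
##..##.#.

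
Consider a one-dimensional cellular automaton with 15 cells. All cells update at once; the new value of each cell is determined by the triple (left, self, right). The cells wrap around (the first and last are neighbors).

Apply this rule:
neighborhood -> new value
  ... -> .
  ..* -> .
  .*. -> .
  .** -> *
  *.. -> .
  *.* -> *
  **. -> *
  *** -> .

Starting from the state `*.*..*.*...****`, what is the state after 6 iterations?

**.............

**....*....*...
**.............
**.............  (fixed point — unchanged through iteration 6)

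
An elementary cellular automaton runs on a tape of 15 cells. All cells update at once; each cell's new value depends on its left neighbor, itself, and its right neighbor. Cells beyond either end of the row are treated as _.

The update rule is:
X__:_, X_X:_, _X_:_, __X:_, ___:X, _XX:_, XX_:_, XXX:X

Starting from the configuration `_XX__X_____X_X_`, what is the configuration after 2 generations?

XXXXXX__X__XXXX

_______XXX_____
XXXXXX__X__XXXX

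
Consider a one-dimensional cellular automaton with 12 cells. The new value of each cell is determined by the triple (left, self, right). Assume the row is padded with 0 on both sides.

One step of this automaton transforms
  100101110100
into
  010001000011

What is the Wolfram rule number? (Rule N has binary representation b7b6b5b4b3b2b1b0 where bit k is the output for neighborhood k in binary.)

position 6: 111 → 0  (bit 7 = 0)
position 7: 110 → 0  (bit 6 = 0)
position 4: 101 → 0  (bit 5 = 0)
position 1: 100 → 1  (bit 4 = 1)
position 5: 011 → 1  (bit 3 = 1)
position 0: 010 → 0  (bit 2 = 0)
position 2: 001 → 0  (bit 1 = 0)
position 11: 000 → 1  (bit 0 = 1)
bits b7..b0 = 00011001 = 25

25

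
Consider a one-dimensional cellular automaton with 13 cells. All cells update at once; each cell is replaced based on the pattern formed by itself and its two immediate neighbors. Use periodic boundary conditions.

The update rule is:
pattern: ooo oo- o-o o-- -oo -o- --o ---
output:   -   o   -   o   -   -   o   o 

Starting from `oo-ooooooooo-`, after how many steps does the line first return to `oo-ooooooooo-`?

26

step 1: -o---------o-
step 2: o-ooooooooo-o
step 3: o---------o--
step 4: -ooooooooo-oo
step 5: ---------o--o
step 6: ooooooooo-oo-
step 7: --------o--o-
step 8: oooooooo-oo-o
step 9: -------o--o--
step 10: ooooooo-oo-oo
step 11: ------o--o---
step 12: oooooo-oo-ooo
step 13: -----o--o----
step 14: ooooo-oo-oooo
step 15: ----o--o-----
step 16: oooo-oo-ooooo
step 17: ---o--o------
step 18: ooo-oo-oooooo
step 19: --o--o-------
step 20: oo-oo-ooooooo
step 21: -o--o--------
step 22: o-oo-oooooooo
step 23: o--o---------
step 24: -oo-ooooooooo
step 25: --o---------o
step 26: oo-ooooooooo-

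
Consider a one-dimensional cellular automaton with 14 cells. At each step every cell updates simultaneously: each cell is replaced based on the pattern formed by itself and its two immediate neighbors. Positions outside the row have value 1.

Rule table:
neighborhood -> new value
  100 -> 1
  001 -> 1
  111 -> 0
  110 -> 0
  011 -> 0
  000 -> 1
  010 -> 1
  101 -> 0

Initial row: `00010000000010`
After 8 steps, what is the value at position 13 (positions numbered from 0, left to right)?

0

step 1: 11111111111110
step 2: 00000000000000
step 3: 11111111111111
step 4: 00000000000000  (repeats step 2; period 2)
step 8: 00000000000000
position 13 holds 0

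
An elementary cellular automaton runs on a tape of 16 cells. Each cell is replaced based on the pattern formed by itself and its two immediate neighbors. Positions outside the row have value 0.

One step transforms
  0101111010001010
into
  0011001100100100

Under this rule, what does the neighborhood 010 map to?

0

At position 1 the neighborhood is 010; the next row has 0 there.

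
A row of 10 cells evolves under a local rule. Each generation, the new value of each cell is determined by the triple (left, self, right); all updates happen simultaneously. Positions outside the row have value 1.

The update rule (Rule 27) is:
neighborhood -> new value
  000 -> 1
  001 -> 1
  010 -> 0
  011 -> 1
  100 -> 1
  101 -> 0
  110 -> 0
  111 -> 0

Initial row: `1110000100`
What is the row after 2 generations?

0001111011
1111000010

1111000010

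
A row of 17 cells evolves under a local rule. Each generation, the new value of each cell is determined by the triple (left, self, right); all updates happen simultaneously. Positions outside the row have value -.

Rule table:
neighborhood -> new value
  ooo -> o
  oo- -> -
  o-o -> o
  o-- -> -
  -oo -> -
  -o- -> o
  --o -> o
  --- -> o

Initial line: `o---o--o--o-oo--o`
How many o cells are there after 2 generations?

o-ooo-oo-ooo---oo
oo-o-o--o-o--oo--
count of o: 8

8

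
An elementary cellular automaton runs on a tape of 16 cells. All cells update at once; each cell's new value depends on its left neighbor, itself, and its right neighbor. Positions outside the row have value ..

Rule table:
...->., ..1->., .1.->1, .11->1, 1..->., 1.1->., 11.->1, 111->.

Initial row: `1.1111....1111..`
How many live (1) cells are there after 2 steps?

1.1..1....1..1..
1.1..1....1..1..
count of 1: 5

5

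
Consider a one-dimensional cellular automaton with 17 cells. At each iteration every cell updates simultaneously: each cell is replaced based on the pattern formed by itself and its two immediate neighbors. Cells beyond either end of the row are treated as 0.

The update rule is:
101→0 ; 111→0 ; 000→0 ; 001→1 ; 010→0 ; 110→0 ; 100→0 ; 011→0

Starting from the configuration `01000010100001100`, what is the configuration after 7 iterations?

10000100000010000
00001000000100000
00010000001000000
00100000010000000
01000000100000000
10000001000000000
00000010000000000

00000010000000000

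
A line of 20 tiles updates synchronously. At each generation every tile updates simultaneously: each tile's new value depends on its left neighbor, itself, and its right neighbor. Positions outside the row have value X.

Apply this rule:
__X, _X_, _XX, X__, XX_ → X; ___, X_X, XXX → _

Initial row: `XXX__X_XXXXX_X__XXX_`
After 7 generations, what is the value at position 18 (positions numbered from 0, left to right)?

X

__XXXX_X___X_XXXX_X_
XXX__X_XX_XX_X__X_X_
__XXXX_XX_XX_XXXX_X_
XXX__X_XX_XX_X__X_X_  (repeats generation 2; period 2)
generation 7: __XXXX_XX_XX_XXXX_X_
position 18 holds X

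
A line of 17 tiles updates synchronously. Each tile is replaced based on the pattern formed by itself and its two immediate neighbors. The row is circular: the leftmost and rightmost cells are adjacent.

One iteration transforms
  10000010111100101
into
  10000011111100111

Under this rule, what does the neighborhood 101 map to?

1

At position 7 the neighborhood is 101; the next row has 1 there.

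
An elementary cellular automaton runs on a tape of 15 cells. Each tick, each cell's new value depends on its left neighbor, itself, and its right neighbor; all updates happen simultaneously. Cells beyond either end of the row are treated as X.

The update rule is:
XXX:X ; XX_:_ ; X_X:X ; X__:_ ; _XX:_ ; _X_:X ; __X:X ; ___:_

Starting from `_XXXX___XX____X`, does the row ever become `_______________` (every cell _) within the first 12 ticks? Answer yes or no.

X_XX___X_____X_
_X____XX____XXX
XX___X_____X_XX
X___XX____XXX_X
___X_____X_X_X_
__XX____XXXXXXX
_X_____X_XXXXXX
XX____XXX_XXXXX
X____X_X_X_XXXX
____XXXXXXX_XXX
___X_XXXXX_X_XX
__XXX_XXX_XXX_X
tick 12 is __XXX_XXX_XXX_X, still not uniform _

no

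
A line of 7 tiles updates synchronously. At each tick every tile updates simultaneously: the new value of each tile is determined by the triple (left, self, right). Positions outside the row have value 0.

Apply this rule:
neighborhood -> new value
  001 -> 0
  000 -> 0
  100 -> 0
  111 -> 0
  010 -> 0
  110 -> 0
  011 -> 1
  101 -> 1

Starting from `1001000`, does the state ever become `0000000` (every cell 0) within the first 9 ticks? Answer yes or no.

yes

0000000
all cells are 0 at tick 1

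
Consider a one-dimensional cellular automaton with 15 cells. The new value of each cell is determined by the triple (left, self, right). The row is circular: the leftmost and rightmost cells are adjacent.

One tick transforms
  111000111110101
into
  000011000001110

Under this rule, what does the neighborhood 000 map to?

1

At position 4 the neighborhood is 000; the next row has 1 there.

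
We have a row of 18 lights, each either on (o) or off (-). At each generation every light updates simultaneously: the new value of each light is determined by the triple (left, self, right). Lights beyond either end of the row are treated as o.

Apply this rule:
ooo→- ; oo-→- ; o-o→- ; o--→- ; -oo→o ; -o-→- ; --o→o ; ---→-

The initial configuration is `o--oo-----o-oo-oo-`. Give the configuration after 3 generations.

-o-----o--o--o--oo

generation 1: --oo-----o--o--o--
generation 2: -oo-----o--o--o--o
generation 3: -o-----o--o--o--oo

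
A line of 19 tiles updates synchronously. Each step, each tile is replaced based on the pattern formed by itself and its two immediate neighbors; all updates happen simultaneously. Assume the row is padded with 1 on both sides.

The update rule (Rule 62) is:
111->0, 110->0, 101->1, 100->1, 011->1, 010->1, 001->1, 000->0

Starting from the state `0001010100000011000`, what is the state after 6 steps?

0001110011111011000

1011111110000110101
0110000001001101111
1101000011111011000
0011100110000110101
1110011101001101111
0001110011111011000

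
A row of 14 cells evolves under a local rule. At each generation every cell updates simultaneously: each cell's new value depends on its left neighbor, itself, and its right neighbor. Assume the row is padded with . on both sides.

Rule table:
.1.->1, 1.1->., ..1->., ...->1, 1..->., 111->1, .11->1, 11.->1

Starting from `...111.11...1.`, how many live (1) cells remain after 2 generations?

generation 1: 11.111.11.1.1.
generation 2: 11.111.11.1.1.
count of 1: 9

9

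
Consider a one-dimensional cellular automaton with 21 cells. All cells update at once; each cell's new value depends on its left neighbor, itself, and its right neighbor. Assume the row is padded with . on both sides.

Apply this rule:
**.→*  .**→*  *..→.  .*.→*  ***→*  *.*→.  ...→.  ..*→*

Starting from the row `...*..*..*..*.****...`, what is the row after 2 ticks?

.***.**.**.**.****...

tick 1: ..**.**.**.**.****...
tick 2: .***.**.**.**.****...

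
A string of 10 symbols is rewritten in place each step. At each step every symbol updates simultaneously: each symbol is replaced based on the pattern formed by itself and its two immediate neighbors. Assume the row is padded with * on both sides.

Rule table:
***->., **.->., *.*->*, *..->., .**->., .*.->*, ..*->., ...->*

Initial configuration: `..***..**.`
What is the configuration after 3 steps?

*.........

step 1: .........*
step 2: .*******..
step 3: *.........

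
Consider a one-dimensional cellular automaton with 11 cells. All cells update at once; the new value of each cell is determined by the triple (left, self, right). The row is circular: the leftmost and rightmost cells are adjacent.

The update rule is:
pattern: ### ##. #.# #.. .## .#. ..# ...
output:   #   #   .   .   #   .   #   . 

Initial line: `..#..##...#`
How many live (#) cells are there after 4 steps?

.#..###..#.
#..####.#..
..#####...#
.######..#.
count of #: 7

7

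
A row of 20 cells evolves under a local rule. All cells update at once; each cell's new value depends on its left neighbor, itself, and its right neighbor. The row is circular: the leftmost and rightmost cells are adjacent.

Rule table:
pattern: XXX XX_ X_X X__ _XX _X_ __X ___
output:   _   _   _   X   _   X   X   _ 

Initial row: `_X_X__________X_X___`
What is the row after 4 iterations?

XX_XX________XX_XX__
_____X______X_____XX
X___XXX____XXX___X__
XX_X___X__X___X_XXXX

XX_X___X__X___X_XXXX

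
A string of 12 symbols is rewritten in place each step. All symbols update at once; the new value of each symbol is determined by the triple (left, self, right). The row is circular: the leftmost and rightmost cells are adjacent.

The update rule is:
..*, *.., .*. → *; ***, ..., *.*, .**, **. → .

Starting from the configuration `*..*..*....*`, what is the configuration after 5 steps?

...*.*...*.*

.*******..*.
*.......****
.*.....*....
***...***...
...*.*...*.*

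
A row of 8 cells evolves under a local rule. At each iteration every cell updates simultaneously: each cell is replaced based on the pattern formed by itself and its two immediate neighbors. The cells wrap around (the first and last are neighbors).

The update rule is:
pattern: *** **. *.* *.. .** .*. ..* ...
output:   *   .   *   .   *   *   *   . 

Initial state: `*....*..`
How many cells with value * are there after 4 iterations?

4

iteration 1: *...**.*
iteration 2: ...**.**
iteration 3: ..**.**.
iteration 4: .**.**..
count of *: 4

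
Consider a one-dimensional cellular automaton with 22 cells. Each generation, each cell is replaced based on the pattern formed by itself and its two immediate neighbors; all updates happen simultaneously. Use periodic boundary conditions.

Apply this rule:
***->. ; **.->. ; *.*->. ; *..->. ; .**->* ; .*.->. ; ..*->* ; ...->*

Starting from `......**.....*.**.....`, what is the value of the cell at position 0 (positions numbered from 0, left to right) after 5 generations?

*******..****..*..****
........**....*..**...
*********..***..**..**
..........**...**..**.
***********..***..**..
position 0 holds *

*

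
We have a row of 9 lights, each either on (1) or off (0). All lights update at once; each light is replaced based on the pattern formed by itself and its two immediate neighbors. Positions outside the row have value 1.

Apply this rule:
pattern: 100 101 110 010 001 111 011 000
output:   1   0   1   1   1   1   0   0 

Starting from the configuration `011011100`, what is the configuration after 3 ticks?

111110011

001001111
111110111
111110011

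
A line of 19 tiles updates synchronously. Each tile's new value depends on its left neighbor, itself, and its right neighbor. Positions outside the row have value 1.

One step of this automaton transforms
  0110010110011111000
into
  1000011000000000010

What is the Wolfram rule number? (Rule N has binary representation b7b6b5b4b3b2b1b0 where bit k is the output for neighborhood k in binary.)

37

position 12: 111 → 0  (bit 7 = 0)
position 2: 110 → 0  (bit 6 = 0)
position 0: 101 → 1  (bit 5 = 1)
position 3: 100 → 0  (bit 4 = 0)
position 1: 011 → 0  (bit 3 = 0)
position 5: 010 → 1  (bit 2 = 1)
position 4: 001 → 0  (bit 1 = 0)
position 17: 000 → 1  (bit 0 = 1)
bits b7..b0 = 00100101 = 37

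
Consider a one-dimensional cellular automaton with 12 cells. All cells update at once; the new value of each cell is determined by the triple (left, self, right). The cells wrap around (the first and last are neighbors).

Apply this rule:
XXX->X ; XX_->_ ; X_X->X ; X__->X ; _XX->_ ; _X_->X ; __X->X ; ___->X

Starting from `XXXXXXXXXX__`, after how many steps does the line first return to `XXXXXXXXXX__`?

14

_XXXXXXXX_XX
X_XXXXXX_X__
XX_XXXX_XXXX
X_X_XX_X_XXX
_XXX__XXX_XX
X_X_XX_X_X__
XXXX__XXXXXX
XXX_XX_XXXXX
XX_X__X_XXXX
X_XXXXXX_XXX
_X_XXXX_X_XX
XXX_XX_XXX__
_X_X__X_X_XX
XXXXXXXXXX__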